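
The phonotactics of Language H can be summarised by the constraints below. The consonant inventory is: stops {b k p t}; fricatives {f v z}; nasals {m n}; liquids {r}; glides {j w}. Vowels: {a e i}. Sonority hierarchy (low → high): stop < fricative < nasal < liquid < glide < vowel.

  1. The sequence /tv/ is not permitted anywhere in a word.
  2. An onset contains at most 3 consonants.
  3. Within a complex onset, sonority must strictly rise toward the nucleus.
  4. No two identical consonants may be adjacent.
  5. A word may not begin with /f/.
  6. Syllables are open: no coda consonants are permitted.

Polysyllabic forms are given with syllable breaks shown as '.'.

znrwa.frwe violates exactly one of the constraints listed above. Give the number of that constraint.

znrwa.frwe: syllable 1 onset /znrw/ has 4 consonants (> 3).
This is a violation of constraint 2: "An onset contains at most 3 consonants."
The remaining constraints (1, 3, 4, 5, 6) are satisfied.

2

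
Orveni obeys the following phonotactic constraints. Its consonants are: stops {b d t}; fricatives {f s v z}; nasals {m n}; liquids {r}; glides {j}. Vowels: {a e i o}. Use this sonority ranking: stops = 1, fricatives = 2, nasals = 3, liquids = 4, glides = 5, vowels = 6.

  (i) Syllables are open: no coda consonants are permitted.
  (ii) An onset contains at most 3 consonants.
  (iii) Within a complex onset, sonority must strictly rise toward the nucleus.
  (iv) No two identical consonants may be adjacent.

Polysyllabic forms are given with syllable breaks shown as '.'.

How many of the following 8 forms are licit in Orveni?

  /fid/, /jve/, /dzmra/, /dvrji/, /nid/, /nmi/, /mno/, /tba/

/fid/ — violates constraint (i): syllable 1 coda /d/ has 1 consonant (> 0) → illicit
/jve/ — violates constraint (iii): syllable 1 onset /jv/: /j/ (glide, 5) → /v/ (fricative, 2) does not rise → illicit
/dzmra/ — violates constraint (ii): syllable 1 onset /dzmr/ has 4 consonants (> 3) → illicit
/dvrji/ — violates constraint (ii): syllable 1 onset /dvrj/ has 4 consonants (> 3) → illicit
/nid/ — violates constraint (i): syllable 1 coda /d/ has 1 consonant (> 0) → illicit
/nmi/ — violates constraint (iii): syllable 1 onset /nm/: /n/ (nasal, 3) → /m/ (nasal, 3) does not rise → illicit
/mno/ — violates constraint (iii): syllable 1 onset /mn/: /m/ (nasal, 3) → /n/ (nasal, 3) does not rise → illicit
/tba/ — violates constraint (iii): syllable 1 onset /tb/: /t/ (stop, 1) → /b/ (stop, 1) does not rise → illicit
No form is licit → 0.

0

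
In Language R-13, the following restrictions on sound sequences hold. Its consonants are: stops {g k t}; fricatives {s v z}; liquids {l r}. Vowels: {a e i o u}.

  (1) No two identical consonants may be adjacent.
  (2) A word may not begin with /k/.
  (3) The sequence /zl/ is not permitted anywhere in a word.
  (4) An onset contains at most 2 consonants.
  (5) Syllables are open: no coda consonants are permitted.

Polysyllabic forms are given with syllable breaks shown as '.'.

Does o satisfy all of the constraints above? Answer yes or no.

yes

o — σ1 onset /∅/, coda /∅/ ok → phonotactically legal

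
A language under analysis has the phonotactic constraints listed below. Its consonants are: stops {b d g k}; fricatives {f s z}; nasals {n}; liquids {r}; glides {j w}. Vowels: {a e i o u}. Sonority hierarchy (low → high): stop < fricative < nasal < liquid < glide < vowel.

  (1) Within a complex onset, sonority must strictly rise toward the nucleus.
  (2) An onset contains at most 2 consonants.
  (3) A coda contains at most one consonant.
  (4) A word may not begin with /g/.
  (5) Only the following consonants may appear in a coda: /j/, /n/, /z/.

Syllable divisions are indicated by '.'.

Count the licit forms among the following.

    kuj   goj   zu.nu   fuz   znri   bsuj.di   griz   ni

5

kuj — σ1 onset /k/, coda /j/ ok → licit
goj — violates constraint 4: word begins with /g/ → illicit
zu.nu — σ1 onset /z/, coda /∅/ ok; σ2 onset /n/, coda /∅/ ok → licit
fuz — σ1 onset /f/, coda /z/ ok → licit
znri — violates constraint 2: syllable 1 onset /znr/ has 3 consonants (> 2) → illicit
bsuj.di — σ1 onset /bs/ (1→2 rises), coda /j/ ok; σ2 onset /d/, coda /∅/ ok → licit
griz — violates constraint 4: word begins with /g/ → illicit
ni — σ1 onset /n/, coda /∅/ ok → licit
Licit: kuj, zu.nu, fuz, bsuj.di, ni → 5.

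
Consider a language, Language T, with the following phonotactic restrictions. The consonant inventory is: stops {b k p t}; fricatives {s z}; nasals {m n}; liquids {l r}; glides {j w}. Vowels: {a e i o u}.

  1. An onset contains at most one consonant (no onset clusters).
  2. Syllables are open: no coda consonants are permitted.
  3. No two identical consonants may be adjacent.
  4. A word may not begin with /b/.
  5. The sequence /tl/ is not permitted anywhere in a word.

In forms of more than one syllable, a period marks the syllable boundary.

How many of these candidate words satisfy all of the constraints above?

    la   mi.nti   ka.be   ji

3

la — σ1 onset /l/, coda /∅/ ok → well-formed
mi.nti — violates constraint 1: syllable 2 onset /nt/ has 2 consonants (> 1) → ill-formed
ka.be — σ1 onset /k/, coda /∅/ ok; σ2 onset /b/, coda /∅/ ok → well-formed
ji — σ1 onset /j/, coda /∅/ ok → well-formed
Well-formed: la, ka.be, ji → 3.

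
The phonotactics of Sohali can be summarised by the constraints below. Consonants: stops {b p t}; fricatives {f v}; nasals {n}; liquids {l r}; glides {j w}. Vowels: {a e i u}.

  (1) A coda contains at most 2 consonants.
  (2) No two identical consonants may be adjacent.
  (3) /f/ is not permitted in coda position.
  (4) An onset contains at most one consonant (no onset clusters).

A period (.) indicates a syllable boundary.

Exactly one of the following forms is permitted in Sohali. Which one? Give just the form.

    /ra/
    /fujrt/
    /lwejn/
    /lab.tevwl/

/ra/

/ra/ — σ1 onset /r/, coda /∅/ ok → permitted
/fujrt/ — violates constraint 1: syllable 1 coda /jrt/ has 3 consonants (> 2) → not permitted
/lwejn/ — violates constraint 4: syllable 1 onset /lw/ has 2 consonants (> 1) → not permitted
/lab.tevwl/ — violates constraint 1: syllable 2 coda /vwl/ has 3 consonants (> 2) → not permitted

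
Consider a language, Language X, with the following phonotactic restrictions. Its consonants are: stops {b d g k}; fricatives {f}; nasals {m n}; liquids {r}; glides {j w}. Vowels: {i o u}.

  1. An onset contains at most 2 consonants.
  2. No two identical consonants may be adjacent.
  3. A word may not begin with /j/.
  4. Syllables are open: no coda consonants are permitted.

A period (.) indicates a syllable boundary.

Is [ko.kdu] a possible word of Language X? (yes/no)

yes

[ko.kdu] — σ1 onset /k/, coda /∅/ ok; σ2 onset /kd/ (2C), coda /∅/ ok → well-formed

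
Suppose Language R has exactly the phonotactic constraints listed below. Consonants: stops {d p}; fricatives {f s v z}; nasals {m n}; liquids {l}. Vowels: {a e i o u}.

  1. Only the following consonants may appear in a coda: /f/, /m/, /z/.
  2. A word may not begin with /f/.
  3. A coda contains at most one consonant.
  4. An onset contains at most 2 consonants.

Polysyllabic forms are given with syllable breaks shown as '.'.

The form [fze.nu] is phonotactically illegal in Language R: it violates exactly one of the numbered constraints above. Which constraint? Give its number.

2

[fze.nu]: word begins with /f/.
This is a violation of constraint 2: "A word may not begin with /f/."
The remaining constraints (1, 3, 4) are satisfied.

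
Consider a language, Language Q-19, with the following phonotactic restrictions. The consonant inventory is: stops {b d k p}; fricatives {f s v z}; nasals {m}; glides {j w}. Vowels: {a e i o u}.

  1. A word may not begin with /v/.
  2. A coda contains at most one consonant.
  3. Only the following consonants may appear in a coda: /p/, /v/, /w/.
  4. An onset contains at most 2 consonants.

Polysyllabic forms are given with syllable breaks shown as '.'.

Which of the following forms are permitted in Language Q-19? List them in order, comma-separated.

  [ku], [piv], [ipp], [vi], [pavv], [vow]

[ku], [piv]

[ku] — σ1 onset /k/, coda /∅/ ok → permitted
[piv] — σ1 onset /p/, coda /v/ ok → permitted
[ipp] — violates constraint 2: syllable 1 coda /pp/ has 2 consonants (> 1) → not permitted
[vi] — violates constraint 1: word begins with /v/ → not permitted
[pavv] — violates constraint 2: syllable 1 coda /vv/ has 2 consonants (> 1) → not permitted
[vow] — violates constraint 1: word begins with /v/ → not permitted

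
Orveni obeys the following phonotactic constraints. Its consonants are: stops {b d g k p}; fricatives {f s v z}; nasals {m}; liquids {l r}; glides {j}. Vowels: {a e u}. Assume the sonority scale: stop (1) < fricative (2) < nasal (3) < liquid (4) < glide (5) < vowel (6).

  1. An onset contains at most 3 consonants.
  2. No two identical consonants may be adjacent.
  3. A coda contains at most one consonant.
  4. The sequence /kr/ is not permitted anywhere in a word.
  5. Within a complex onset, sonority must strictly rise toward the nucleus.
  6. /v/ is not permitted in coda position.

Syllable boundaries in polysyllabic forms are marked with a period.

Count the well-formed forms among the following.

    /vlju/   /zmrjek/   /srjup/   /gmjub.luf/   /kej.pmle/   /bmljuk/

/vlju/ — σ1 onset /vlj/ (2→4→5 rises), coda /∅/ ok → well-formed
/zmrjek/ — violates constraint 1: syllable 1 onset /zmrj/ has 4 consonants (> 3) → ill-formed
/srjup/ — σ1 onset /srj/ (2→4→5 rises), coda /p/ ok → well-formed
/gmjub.luf/ — σ1 onset /gmj/ (1→3→5 rises), coda /b/ ok; σ2 onset /l/, coda /f/ ok → well-formed
/kej.pmle/ — σ1 onset /k/, coda /j/ ok; σ2 onset /pml/ (1→3→4 rises), coda /∅/ ok → well-formed
/bmljuk/ — violates constraint 1: syllable 1 onset /bmlj/ has 4 consonants (> 3) → ill-formed
Well-formed: /vlju/, /srjup/, /gmjub.luf/, /kej.pmle/ → 4.

4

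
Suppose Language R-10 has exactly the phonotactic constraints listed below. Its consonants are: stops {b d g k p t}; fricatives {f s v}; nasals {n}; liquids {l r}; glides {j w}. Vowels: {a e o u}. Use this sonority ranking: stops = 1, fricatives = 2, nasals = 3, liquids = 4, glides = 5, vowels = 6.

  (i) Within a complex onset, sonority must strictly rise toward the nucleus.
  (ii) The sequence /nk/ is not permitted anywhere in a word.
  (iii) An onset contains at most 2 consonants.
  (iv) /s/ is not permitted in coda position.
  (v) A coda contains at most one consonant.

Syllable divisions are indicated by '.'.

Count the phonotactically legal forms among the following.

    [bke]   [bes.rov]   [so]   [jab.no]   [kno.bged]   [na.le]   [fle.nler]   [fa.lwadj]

4

[bke] — violates constraint (i): syllable 1 onset /bk/: /b/ (stop, 1) → /k/ (stop, 1) does not rise → phonotactically illegal
[bes.rov] — violates constraint (iv): syllable 1 coda contains /s/ → phonotactically illegal
[so] — σ1 onset /s/, coda /∅/ ok → phonotactically legal
[jab.no] — σ1 onset /j/, coda /b/ ok; σ2 onset /n/, coda /∅/ ok → phonotactically legal
[kno.bged] — violates constraint (i): syllable 2 onset /bg/: /b/ (stop, 1) → /g/ (stop, 1) does not rise → phonotactically illegal
[na.le] — σ1 onset /n/, coda /∅/ ok; σ2 onset /l/, coda /∅/ ok → phonotactically legal
[fle.nler] — σ1 onset /fl/ (2→4 rises), coda /∅/ ok; σ2 onset /nl/ (3→4 rises), coda /r/ ok → phonotactically legal
[fa.lwadj] — violates constraint (v): syllable 2 coda /dj/ has 2 consonants (> 1) → phonotactically illegal
Phonotactically legal: [so], [jab.no], [na.le], [fle.nler] → 4.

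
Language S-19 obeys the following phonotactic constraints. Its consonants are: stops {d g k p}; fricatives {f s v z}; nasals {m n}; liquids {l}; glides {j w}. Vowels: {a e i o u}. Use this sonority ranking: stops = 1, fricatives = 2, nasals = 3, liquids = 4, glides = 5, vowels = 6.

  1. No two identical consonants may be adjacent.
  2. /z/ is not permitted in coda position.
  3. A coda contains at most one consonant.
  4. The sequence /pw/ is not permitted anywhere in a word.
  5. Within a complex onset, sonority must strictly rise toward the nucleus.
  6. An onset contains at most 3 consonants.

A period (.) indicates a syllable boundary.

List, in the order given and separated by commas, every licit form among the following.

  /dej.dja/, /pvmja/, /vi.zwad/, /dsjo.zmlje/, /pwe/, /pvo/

/dej.dja/, /vi.zwad/, /pvo/

/dej.dja/ — σ1 onset /d/, coda /j/ ok; σ2 onset /dj/ (1→5 rises), coda /∅/ ok → licit
/pvmja/ — violates constraint 6: syllable 1 onset /pvmj/ has 4 consonants (> 3) → illicit
/vi.zwad/ — σ1 onset /v/, coda /∅/ ok; σ2 onset /zw/ (2→5 rises), coda /d/ ok → licit
/dsjo.zmlje/ — violates constraint 6: syllable 2 onset /zmlj/ has 4 consonants (> 3) → illicit
/pwe/ — violates constraint 4: contains banned sequence /pw/ → illicit
/pvo/ — σ1 onset /pv/ (1→2 rises), coda /∅/ ok → licit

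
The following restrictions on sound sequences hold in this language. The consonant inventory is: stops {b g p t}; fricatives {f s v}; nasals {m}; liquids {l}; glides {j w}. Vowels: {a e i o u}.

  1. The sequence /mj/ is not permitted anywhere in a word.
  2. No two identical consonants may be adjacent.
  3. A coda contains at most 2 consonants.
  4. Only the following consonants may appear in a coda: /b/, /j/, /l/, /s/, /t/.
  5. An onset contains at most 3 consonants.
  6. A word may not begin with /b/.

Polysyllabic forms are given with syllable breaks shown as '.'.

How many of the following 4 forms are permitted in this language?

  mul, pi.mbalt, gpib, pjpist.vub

mul — σ1 onset /m/, coda /l/ ok → permitted
pi.mbalt — σ1 onset /p/, coda /∅/ ok; σ2 onset /mb/ (2C), coda /lt/ (2C) ok → permitted
gpib — σ1 onset /gp/ (2C), coda /b/ ok → permitted
pjpist.vub — σ1 onset /pjp/ (3C), coda /st/ (2C) ok; σ2 onset /v/, coda /b/ ok → permitted
Permitted: mul, pi.mbalt, gpib, pjpist.vub → 4.

4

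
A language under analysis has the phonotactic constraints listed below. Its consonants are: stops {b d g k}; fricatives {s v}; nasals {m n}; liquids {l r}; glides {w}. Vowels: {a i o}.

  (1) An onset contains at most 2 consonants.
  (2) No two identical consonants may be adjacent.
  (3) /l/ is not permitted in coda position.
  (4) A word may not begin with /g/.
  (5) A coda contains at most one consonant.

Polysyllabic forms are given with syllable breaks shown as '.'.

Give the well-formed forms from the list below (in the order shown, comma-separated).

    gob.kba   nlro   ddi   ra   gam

ra

gob.kba — violates constraint 4: word begins with /g/ → ill-formed
nlro — violates constraint 1: syllable 1 onset /nlr/ has 3 consonants (> 2) → ill-formed
ddi — violates constraint 2: adjacent identical consonants /dd/ → ill-formed
ra — σ1 onset /r/, coda /∅/ ok → well-formed
gam — violates constraint 4: word begins with /g/ → ill-formed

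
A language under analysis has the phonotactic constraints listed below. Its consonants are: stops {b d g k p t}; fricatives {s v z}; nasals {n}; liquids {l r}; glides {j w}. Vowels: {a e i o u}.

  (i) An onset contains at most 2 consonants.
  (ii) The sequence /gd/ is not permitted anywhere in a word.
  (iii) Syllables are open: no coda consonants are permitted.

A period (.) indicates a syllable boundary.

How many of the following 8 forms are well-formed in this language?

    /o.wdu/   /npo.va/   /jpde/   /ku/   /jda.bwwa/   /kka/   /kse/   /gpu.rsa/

/o.wdu/ — σ1 onset /∅/, coda /∅/ ok; σ2 onset /wd/ (2C), coda /∅/ ok → well-formed
/npo.va/ — σ1 onset /np/ (2C), coda /∅/ ok; σ2 onset /v/, coda /∅/ ok → well-formed
/jpde/ — violates constraint (i): syllable 1 onset /jpd/ has 3 consonants (> 2) → ill-formed
/ku/ — σ1 onset /k/, coda /∅/ ok → well-formed
/jda.bwwa/ — violates constraint (i): syllable 2 onset /bww/ has 3 consonants (> 2) → ill-formed
/kka/ — σ1 onset /kk/ (2C), coda /∅/ ok → well-formed
/kse/ — σ1 onset /ks/ (2C), coda /∅/ ok → well-formed
/gpu.rsa/ — σ1 onset /gp/ (2C), coda /∅/ ok; σ2 onset /rs/ (2C), coda /∅/ ok → well-formed
Well-formed: /o.wdu/, /npo.va/, /ku/, /kka/, /kse/, /gpu.rsa/ → 6.

6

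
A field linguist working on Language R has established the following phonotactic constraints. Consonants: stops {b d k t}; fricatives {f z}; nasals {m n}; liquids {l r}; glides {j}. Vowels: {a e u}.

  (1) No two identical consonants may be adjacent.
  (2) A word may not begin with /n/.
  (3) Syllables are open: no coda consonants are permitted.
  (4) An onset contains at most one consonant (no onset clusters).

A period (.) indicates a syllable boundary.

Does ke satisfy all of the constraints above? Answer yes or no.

ke — σ1 onset /k/, coda /∅/ ok → phonotactically legal

yes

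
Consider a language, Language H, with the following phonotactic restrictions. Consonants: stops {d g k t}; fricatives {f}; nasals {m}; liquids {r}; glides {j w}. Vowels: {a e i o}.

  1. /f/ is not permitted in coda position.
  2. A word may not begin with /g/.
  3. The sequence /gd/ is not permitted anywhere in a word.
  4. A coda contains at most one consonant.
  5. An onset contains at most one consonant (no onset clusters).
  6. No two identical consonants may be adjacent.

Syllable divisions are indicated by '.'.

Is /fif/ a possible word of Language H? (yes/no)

no

/fif/ — violates constraint 1: syllable 1 coda contains /f/ → illicit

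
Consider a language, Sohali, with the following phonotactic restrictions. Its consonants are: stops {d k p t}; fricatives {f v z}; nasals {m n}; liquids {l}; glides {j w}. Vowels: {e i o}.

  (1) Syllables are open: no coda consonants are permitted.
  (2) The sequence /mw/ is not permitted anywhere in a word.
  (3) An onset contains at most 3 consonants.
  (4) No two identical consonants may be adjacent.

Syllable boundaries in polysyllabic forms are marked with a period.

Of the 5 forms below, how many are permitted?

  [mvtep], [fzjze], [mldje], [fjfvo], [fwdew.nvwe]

[mvtep] — violates constraint 1: syllable 1 coda /p/ has 1 consonant (> 0) → not permitted
[fzjze] — violates constraint 3: syllable 1 onset /fzjz/ has 4 consonants (> 3) → not permitted
[mldje] — violates constraint 3: syllable 1 onset /mldj/ has 4 consonants (> 3) → not permitted
[fjfvo] — violates constraint 3: syllable 1 onset /fjfv/ has 4 consonants (> 3) → not permitted
[fwdew.nvwe] — violates constraint 1: syllable 1 coda /w/ has 1 consonant (> 0) → not permitted
No form is permitted → 0.

0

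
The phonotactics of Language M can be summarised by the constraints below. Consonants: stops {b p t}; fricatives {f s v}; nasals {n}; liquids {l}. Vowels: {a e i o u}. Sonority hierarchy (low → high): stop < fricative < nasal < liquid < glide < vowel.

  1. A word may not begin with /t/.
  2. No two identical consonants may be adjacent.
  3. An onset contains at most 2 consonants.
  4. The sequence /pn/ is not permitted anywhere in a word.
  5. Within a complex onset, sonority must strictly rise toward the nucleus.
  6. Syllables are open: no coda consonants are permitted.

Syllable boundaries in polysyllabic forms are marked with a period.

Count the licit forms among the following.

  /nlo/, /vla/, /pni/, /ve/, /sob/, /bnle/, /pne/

3

/nlo/ — σ1 onset /nl/ (3→4 rises), coda /∅/ ok → licit
/vla/ — σ1 onset /vl/ (2→4 rises), coda /∅/ ok → licit
/pni/ — violates constraint 4: contains banned sequence /pn/ → illicit
/ve/ — σ1 onset /v/, coda /∅/ ok → licit
/sob/ — violates constraint 6: syllable 1 coda /b/ has 1 consonant (> 0) → illicit
/bnle/ — violates constraint 3: syllable 1 onset /bnl/ has 3 consonants (> 2) → illicit
/pne/ — violates constraint 4: contains banned sequence /pn/ → illicit
Licit: /nlo/, /vla/, /ve/ → 3.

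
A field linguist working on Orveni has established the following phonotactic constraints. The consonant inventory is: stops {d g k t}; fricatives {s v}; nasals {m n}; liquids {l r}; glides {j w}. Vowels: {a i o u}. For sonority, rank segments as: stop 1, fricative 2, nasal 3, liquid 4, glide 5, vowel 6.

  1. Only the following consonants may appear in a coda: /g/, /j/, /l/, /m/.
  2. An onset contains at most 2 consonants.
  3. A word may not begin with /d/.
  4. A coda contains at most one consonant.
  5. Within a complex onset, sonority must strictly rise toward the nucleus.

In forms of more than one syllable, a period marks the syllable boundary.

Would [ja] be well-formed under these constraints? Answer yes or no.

yes

[ja] — σ1 onset /j/, coda /∅/ ok → well-formed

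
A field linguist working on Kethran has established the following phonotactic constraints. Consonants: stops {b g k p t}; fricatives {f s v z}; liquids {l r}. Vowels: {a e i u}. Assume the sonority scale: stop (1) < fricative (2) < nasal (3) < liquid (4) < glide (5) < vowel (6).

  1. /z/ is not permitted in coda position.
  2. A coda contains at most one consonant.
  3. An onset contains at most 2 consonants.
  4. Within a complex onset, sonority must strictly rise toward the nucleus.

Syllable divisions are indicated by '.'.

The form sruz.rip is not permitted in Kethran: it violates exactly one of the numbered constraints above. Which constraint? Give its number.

1

sruz.rip: syllable 1 coda contains /z/.
This is a violation of constraint 1: "/z/ is not permitted in coda position."
The remaining constraints (2, 3, 4) are satisfied.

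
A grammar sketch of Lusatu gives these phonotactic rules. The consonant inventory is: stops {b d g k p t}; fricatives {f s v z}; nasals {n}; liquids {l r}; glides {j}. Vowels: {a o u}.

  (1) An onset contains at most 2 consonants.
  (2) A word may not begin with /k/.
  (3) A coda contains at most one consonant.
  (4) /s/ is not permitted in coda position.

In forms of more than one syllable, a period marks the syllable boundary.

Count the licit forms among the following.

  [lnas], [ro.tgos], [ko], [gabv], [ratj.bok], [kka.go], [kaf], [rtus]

0

[lnas] — violates constraint 4: syllable 1 coda contains /s/ → illicit
[ro.tgos] — violates constraint 4: syllable 2 coda contains /s/ → illicit
[ko] — violates constraint 2: word begins with /k/ → illicit
[gabv] — violates constraint 3: syllable 1 coda /bv/ has 2 consonants (> 1) → illicit
[ratj.bok] — violates constraint 3: syllable 1 coda /tj/ has 2 consonants (> 1) → illicit
[kka.go] — violates constraint 2: word begins with /k/ → illicit
[kaf] — violates constraint 2: word begins with /k/ → illicit
[rtus] — violates constraint 4: syllable 1 coda contains /s/ → illicit
No form is licit → 0.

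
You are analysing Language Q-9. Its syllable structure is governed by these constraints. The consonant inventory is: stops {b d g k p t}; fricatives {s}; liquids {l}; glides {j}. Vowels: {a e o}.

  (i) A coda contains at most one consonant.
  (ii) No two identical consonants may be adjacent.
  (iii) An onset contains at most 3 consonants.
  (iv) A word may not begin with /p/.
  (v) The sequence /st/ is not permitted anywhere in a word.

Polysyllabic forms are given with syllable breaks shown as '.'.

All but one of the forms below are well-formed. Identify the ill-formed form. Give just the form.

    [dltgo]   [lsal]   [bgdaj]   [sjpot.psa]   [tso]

[dltgo]

[dltgo] — violates constraint (iii): syllable 1 onset /dltg/ has 4 consonants (> 3) → ill-formed
[lsal] — σ1 onset /ls/ (2C), coda /l/ ok → well-formed
[bgdaj] — σ1 onset /bgd/ (3C), coda /j/ ok → well-formed
[sjpot.psa] — σ1 onset /sjp/ (3C), coda /t/ ok; σ2 onset /ps/ (2C), coda /∅/ ok → well-formed
[tso] — σ1 onset /ts/ (2C), coda /∅/ ok → well-formed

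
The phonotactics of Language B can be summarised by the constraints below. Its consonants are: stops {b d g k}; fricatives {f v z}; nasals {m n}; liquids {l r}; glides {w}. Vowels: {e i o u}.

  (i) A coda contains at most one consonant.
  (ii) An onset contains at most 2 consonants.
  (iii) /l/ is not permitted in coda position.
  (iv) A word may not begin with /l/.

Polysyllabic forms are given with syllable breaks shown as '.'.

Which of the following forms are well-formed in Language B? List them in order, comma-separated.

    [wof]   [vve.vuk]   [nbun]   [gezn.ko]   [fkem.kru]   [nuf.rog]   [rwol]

[wof], [vve.vuk], [nbun], [fkem.kru], [nuf.rog]

[wof] — σ1 onset /w/, coda /f/ ok → well-formed
[vve.vuk] — σ1 onset /vv/ (2C), coda /∅/ ok; σ2 onset /v/, coda /k/ ok → well-formed
[nbun] — σ1 onset /nb/ (2C), coda /n/ ok → well-formed
[gezn.ko] — violates constraint (i): syllable 1 coda /zn/ has 2 consonants (> 1) → ill-formed
[fkem.kru] — σ1 onset /fk/ (2C), coda /m/ ok; σ2 onset /kr/ (2C), coda /∅/ ok → well-formed
[nuf.rog] — σ1 onset /n/, coda /f/ ok; σ2 onset /r/, coda /g/ ok → well-formed
[rwol] — violates constraint (iii): syllable 1 coda contains /l/ → ill-formed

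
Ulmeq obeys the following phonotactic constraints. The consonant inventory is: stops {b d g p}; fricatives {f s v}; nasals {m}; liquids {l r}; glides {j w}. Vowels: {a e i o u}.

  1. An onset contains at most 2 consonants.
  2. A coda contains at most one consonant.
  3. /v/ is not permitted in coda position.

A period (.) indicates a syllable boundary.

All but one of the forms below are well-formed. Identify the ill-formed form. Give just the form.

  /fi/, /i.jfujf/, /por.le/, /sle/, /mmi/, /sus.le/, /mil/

/i.jfujf/

/fi/ — σ1 onset /f/, coda /∅/ ok → well-formed
/i.jfujf/ — violates constraint 2: syllable 2 coda /jf/ has 2 consonants (> 1) → ill-formed
/por.le/ — σ1 onset /p/, coda /r/ ok; σ2 onset /l/, coda /∅/ ok → well-formed
/sle/ — σ1 onset /sl/ (2C), coda /∅/ ok → well-formed
/mmi/ — σ1 onset /mm/ (2C), coda /∅/ ok → well-formed
/sus.le/ — σ1 onset /s/, coda /s/ ok; σ2 onset /l/, coda /∅/ ok → well-formed
/mil/ — σ1 onset /m/, coda /l/ ok → well-formed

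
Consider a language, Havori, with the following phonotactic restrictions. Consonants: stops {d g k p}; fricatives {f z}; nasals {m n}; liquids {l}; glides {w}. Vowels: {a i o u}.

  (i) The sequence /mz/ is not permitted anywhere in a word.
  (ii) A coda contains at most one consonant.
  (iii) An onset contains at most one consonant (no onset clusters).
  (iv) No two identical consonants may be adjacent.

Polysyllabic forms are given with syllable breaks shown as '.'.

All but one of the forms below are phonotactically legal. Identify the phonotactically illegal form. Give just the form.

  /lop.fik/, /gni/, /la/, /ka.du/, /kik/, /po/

/gni/

/lop.fik/ — σ1 onset /l/, coda /p/ ok; σ2 onset /f/, coda /k/ ok → phonotactically legal
/gni/ — violates constraint (iii): syllable 1 onset /gn/ has 2 consonants (> 1) → phonotactically illegal
/la/ — σ1 onset /l/, coda /∅/ ok → phonotactically legal
/ka.du/ — σ1 onset /k/, coda /∅/ ok; σ2 onset /d/, coda /∅/ ok → phonotactically legal
/kik/ — σ1 onset /k/, coda /k/ ok → phonotactically legal
/po/ — σ1 onset /p/, coda /∅/ ok → phonotactically legal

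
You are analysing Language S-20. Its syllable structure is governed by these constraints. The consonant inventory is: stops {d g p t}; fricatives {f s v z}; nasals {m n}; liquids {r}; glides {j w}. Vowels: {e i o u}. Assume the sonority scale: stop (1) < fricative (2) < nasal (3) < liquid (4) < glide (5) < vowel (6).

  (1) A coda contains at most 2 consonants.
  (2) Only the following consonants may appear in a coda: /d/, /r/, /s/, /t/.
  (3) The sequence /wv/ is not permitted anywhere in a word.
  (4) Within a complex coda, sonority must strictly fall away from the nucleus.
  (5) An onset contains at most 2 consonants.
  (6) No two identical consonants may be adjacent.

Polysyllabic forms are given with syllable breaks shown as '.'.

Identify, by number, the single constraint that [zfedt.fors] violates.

[zfedt.fors]: syllable 1 coda /dt/: /d/ (stop, 1) → /t/ (stop, 1) does not fall.
This is a violation of constraint 4: "Within a complex coda, sonority must strictly fall away from the nucleus."
The remaining constraints (1, 2, 3, 5, 6) are satisfied.

4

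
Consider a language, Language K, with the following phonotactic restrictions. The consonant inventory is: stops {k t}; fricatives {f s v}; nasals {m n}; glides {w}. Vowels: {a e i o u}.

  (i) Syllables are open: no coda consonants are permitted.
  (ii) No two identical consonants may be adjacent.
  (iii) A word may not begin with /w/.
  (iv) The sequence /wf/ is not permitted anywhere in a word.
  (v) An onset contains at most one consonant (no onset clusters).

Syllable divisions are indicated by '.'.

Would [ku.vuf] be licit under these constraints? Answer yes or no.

[ku.vuf] — violates constraint (i): syllable 2 coda /f/ has 1 consonant (> 0) → illicit

no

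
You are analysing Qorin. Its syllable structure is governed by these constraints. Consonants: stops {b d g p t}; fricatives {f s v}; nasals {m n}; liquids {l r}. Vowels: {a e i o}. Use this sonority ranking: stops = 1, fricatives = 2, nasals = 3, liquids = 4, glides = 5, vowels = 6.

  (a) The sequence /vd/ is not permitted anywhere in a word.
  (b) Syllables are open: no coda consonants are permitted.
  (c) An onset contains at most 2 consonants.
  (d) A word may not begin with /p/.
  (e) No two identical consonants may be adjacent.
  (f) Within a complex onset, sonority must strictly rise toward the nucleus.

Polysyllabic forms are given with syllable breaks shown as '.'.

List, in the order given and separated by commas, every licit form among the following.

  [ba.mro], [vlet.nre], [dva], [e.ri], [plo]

[ba.mro] — σ1 onset /b/, coda /∅/ ok; σ2 onset /mr/ (3→4 rises), coda /∅/ ok → licit
[vlet.nre] — violates constraint (b): syllable 1 coda /t/ has 1 consonant (> 0) → illicit
[dva] — σ1 onset /dv/ (1→2 rises), coda /∅/ ok → licit
[e.ri] — σ1 onset /∅/, coda /∅/ ok; σ2 onset /r/, coda /∅/ ok → licit
[plo] — violates constraint (d): word begins with /p/ → illicit

[ba.mro], [dva], [e.ri]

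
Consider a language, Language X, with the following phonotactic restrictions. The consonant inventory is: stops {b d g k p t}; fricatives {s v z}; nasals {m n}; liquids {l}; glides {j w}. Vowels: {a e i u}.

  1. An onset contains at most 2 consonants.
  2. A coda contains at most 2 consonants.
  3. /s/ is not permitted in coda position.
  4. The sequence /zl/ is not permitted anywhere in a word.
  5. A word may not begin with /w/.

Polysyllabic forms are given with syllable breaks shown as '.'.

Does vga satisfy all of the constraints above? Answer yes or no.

vga — σ1 onset /vg/ (2C), coda /∅/ ok → licit

yes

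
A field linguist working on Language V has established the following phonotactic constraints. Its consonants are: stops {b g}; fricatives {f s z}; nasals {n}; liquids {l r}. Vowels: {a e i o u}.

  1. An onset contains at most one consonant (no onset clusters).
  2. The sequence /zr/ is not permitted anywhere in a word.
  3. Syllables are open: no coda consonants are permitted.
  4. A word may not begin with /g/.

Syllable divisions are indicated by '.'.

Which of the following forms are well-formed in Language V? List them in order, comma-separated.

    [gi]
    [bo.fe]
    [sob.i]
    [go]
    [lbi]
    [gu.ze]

[bo.fe]

[gi] — violates constraint 4: word begins with /g/ → ill-formed
[bo.fe] — σ1 onset /b/, coda /∅/ ok; σ2 onset /f/, coda /∅/ ok → well-formed
[sob.i] — violates constraint 3: syllable 1 coda /b/ has 1 consonant (> 0) → ill-formed
[go] — violates constraint 4: word begins with /g/ → ill-formed
[lbi] — violates constraint 1: syllable 1 onset /lb/ has 2 consonants (> 1) → ill-formed
[gu.ze] — violates constraint 4: word begins with /g/ → ill-formed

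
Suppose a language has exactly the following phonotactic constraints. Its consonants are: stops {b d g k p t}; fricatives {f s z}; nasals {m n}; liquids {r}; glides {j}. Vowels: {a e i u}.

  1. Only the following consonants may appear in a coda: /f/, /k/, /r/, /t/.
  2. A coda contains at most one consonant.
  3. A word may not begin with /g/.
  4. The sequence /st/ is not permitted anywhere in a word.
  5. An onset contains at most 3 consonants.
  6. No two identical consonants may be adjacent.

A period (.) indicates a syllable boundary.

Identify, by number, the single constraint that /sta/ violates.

4

/sta/: contains banned sequence /st/.
This is a violation of constraint 4: "The sequence /st/ is not permitted anywhere in a word."
The remaining constraints (1, 2, 3, 5, 6) are satisfied.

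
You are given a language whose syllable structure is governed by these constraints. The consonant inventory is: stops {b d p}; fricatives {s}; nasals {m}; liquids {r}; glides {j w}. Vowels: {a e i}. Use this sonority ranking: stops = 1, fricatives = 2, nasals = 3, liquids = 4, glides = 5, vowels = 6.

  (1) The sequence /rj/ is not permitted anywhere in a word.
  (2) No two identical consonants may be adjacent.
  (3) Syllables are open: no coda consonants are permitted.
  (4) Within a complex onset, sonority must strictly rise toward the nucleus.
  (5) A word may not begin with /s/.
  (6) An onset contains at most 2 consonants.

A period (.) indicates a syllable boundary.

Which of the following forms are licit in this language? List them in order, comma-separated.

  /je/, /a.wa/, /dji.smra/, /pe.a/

/je/ — σ1 onset /j/, coda /∅/ ok → licit
/a.wa/ — σ1 onset /∅/, coda /∅/ ok; σ2 onset /w/, coda /∅/ ok → licit
/dji.smra/ — violates constraint 6: syllable 2 onset /smr/ has 3 consonants (> 2) → illicit
/pe.a/ — σ1 onset /p/, coda /∅/ ok; σ2 onset /∅/, coda /∅/ ok → licit

/je/, /a.wa/, /pe.a/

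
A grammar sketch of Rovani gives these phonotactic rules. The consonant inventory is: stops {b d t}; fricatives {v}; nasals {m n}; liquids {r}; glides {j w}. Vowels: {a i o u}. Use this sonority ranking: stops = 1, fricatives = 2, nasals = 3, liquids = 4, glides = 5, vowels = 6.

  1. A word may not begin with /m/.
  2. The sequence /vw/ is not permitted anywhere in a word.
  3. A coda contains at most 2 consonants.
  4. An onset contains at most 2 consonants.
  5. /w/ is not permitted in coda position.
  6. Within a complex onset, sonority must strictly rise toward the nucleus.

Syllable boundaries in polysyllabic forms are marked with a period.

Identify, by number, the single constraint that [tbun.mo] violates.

6

[tbun.mo]: syllable 1 onset /tb/: /t/ (stop, 1) → /b/ (stop, 1) does not rise.
This is a violation of constraint 6: "Within a complex onset, sonority must strictly rise toward the nucleus."
The remaining constraints (1, 2, 3, 4, 5) are satisfied.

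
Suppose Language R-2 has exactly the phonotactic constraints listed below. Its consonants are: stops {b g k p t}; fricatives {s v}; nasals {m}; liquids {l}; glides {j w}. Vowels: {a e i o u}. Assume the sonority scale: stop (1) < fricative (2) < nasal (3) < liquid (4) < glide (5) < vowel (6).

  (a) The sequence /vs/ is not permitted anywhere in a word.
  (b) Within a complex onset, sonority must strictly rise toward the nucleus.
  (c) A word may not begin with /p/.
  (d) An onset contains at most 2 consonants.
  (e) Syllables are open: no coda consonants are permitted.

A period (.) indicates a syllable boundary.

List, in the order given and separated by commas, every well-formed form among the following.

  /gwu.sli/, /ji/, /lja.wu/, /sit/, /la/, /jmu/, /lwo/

/gwu.sli/ — σ1 onset /gw/ (1→5 rises), coda /∅/ ok; σ2 onset /sl/ (2→4 rises), coda /∅/ ok → well-formed
/ji/ — σ1 onset /j/, coda /∅/ ok → well-formed
/lja.wu/ — σ1 onset /lj/ (4→5 rises), coda /∅/ ok; σ2 onset /w/, coda /∅/ ok → well-formed
/sit/ — violates constraint (e): syllable 1 coda /t/ has 1 consonant (> 0) → ill-formed
/la/ — σ1 onset /l/, coda /∅/ ok → well-formed
/jmu/ — violates constraint (b): syllable 1 onset /jm/: /j/ (glide, 5) → /m/ (nasal, 3) does not rise → ill-formed
/lwo/ — σ1 onset /lw/ (4→5 rises), coda /∅/ ok → well-formed

/gwu.sli/, /ji/, /lja.wu/, /la/, /lwo/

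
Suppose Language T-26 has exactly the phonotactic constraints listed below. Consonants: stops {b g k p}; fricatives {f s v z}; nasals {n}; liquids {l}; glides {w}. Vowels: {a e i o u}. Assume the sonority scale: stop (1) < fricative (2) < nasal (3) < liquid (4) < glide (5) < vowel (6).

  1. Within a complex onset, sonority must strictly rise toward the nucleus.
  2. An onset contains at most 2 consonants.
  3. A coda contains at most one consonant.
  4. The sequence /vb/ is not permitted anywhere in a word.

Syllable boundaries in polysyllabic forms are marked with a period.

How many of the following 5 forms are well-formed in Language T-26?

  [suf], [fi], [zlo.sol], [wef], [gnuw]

5

[suf] — σ1 onset /s/, coda /f/ ok → well-formed
[fi] — σ1 onset /f/, coda /∅/ ok → well-formed
[zlo.sol] — σ1 onset /zl/ (2→4 rises), coda /∅/ ok; σ2 onset /s/, coda /l/ ok → well-formed
[wef] — σ1 onset /w/, coda /f/ ok → well-formed
[gnuw] — σ1 onset /gn/ (1→3 rises), coda /w/ ok → well-formed
Well-formed: [suf], [fi], [zlo.sol], [wef], [gnuw] → 5.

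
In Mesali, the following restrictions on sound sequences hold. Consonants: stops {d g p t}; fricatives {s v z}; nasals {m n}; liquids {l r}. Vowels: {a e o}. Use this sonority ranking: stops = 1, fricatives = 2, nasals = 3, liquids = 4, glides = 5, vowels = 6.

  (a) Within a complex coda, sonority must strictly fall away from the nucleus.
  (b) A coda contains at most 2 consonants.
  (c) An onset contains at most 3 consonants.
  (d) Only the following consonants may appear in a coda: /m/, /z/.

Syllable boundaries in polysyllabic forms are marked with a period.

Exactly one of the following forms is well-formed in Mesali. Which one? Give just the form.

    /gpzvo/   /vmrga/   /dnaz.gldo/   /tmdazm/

/gpzvo/ — violates constraint (c): syllable 1 onset /gpzv/ has 4 consonants (> 3) → ill-formed
/vmrga/ — violates constraint (c): syllable 1 onset /vmrg/ has 4 consonants (> 3) → ill-formed
/dnaz.gldo/ — σ1 onset /dn/ (2C), coda /z/ ok; σ2 onset /gld/ (3C), coda /∅/ ok → well-formed
/tmdazm/ — violates constraint (a): syllable 1 coda /zm/: /z/ (fricative, 2) → /m/ (nasal, 3) does not fall → ill-formed

/dnaz.gldo/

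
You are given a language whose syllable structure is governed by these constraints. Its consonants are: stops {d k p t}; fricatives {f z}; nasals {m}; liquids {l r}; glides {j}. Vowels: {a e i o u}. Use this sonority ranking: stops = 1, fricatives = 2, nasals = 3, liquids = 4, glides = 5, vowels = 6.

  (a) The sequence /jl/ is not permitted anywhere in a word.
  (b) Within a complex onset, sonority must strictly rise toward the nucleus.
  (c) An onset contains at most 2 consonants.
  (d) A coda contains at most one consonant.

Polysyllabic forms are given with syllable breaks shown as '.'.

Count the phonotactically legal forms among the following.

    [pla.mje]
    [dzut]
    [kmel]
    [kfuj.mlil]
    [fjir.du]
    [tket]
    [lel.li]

[pla.mje] — σ1 onset /pl/ (1→4 rises), coda /∅/ ok; σ2 onset /mj/ (3→5 rises), coda /∅/ ok → phonotactically legal
[dzut] — σ1 onset /dz/ (1→2 rises), coda /t/ ok → phonotactically legal
[kmel] — σ1 onset /km/ (1→3 rises), coda /l/ ok → phonotactically legal
[kfuj.mlil] — σ1 onset /kf/ (1→2 rises), coda /j/ ok; σ2 onset /ml/ (3→4 rises), coda /l/ ok → phonotactically legal
[fjir.du] — σ1 onset /fj/ (2→5 rises), coda /r/ ok; σ2 onset /d/, coda /∅/ ok → phonotactically legal
[tket] — violates constraint (b): syllable 1 onset /tk/: /t/ (stop, 1) → /k/ (stop, 1) does not rise → phonotactically illegal
[lel.li] — σ1 onset /l/, coda /l/ ok; σ2 onset /l/, coda /∅/ ok → phonotactically legal
Phonotactically legal: [pla.mje], [dzut], [kmel], [kfuj.mlil], [fjir.du], [lel.li] → 6.

6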